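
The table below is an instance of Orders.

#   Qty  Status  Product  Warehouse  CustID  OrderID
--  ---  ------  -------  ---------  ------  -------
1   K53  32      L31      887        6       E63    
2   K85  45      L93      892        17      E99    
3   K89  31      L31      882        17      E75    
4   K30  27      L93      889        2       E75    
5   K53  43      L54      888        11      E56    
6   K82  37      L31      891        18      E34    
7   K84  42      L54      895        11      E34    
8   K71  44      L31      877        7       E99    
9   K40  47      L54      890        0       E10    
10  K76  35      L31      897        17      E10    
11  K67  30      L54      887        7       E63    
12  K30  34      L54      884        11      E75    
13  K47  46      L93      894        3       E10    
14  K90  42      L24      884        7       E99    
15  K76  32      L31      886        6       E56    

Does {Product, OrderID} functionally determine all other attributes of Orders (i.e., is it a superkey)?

All 15 rows have distinct {Product, OrderID} values, so {Product, OrderID} → (all attributes) holds and {Product, OrderID} is a superkey.

Yes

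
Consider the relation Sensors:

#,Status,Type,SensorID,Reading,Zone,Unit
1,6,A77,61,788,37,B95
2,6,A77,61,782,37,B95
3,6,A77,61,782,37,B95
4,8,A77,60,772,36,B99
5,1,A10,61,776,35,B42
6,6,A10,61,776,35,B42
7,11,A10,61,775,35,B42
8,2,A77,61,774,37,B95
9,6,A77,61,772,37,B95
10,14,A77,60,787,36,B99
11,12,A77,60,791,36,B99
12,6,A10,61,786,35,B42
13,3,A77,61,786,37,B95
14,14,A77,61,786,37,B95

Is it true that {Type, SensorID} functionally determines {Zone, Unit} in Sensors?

Yes

(Type=A77, SensorID=61): rows 1, 2, 3, 8, 9, 13, 14 → {Zone,Unit} = (37, B95), (37, B95), (37, B95), (37, B95), (37, B95), (37, B95), (37, B95) ✓
(Type=A77, SensorID=60): rows 4, 10, 11 → {Zone,Unit} = (36, B99), (36, B99), (36, B99) ✓
(Type=A10, SensorID=61): rows 5, 6, 7, 12 → {Zone,Unit} = (35, B42), (35, B42), (35, B42), (35, B42) ✓
Every {Type, SensorID} value is associated with a single {Zone, Unit} value, so {Type, SensorID} -> {Zone, Unit} holds.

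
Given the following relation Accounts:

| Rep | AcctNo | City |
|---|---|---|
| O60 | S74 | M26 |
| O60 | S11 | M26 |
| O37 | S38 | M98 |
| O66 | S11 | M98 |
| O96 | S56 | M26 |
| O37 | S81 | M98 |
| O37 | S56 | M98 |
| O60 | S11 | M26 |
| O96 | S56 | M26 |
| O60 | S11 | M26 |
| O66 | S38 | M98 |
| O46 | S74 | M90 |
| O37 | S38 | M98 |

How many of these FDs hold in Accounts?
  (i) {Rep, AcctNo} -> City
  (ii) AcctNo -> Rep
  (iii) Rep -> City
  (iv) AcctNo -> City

(i) {Rep, AcctNo} -> City: every LHS value maps to a single RHS value — holds.
(ii) AcctNo -> Rep: AcctNo=S74: 2 rows → Rep takes values {O60, O46} — violation; AcctNo=S11: 4 rows → Rep takes values {O60, O66} — violation; AcctNo=S38: 3 rows → Rep takes values {O37, O66} — violation; AcctNo=S56: 3 rows → Rep takes values {O96, O37} — violation — fails.
(iii) Rep -> City: every LHS value maps to a single RHS value — holds.
(iv) AcctNo -> City: AcctNo=S74: 2 rows → City takes values {M26, M90} — violation; AcctNo=S11: 4 rows → City takes values {M26, M98} — violation; AcctNo=S56: 3 rows → City takes values {M26, M98} — violation — fails.
2 of the 4 dependencies hold.

2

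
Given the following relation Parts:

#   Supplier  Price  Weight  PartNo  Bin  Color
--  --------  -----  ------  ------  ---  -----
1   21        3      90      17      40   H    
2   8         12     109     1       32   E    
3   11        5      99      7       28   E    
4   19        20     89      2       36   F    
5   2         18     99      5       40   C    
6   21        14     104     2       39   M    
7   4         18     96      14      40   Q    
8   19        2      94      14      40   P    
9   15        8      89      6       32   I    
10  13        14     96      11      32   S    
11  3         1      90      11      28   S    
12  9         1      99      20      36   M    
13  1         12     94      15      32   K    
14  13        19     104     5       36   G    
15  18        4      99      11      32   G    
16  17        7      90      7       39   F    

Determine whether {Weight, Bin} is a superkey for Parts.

Yes

All 16 rows have distinct {Weight, Bin} values, so {Weight, Bin} → (all attributes) holds and {Weight, Bin} is a superkey.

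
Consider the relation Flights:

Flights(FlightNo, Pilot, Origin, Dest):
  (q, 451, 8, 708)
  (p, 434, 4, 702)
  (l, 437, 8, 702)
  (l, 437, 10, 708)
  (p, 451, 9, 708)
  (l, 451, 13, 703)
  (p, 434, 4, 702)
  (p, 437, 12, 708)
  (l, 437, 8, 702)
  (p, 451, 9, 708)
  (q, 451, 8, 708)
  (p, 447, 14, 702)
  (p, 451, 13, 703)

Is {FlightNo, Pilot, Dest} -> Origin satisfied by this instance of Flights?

(FlightNo=q, Pilot=451, Dest=708): 2 rows → Origin = 8, 8 ✓
(FlightNo=p, Pilot=434, Dest=702): 2 rows → Origin = 4, 4 ✓
(FlightNo=l, Pilot=437, Dest=702): 2 rows → Origin = 8, 8 ✓
(FlightNo=l, Pilot=437, Dest=708): 1 row → Origin = 10 ✓
(FlightNo=p, Pilot=451, Dest=708): 2 rows → Origin = 9, 9 ✓
(FlightNo=l, Pilot=451, Dest=703): 1 row → Origin = 13 ✓
(FlightNo=p, Pilot=437, Dest=708): 1 row → Origin = 12 ✓
(FlightNo=p, Pilot=447, Dest=702): 1 row → Origin = 14 ✓
(FlightNo=p, Pilot=451, Dest=703): 1 row → Origin = 13 ✓
Every {FlightNo, Pilot, Dest} value is associated with a single Origin value, so {FlightNo, Pilot, Dest} -> Origin holds.

Yes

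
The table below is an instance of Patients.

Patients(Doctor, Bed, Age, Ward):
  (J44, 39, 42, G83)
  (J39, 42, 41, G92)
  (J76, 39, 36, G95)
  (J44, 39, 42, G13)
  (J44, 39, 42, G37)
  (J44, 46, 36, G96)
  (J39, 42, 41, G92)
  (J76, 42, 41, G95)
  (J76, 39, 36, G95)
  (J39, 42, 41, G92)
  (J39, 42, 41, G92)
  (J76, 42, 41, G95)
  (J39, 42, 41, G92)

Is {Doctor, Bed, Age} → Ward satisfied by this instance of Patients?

No

(Doctor=J44, Bed=39, Age=42): 3 rows → Ward takes values {G83, G13, G37} — violation
(Doctor=J39, Bed=42, Age=41): 5 rows → Ward = G92, G92, G92, G92, G92 ✓
(Doctor=J76, Bed=39, Age=36): 2 rows → Ward = G95, G95 ✓
(Doctor=J44, Bed=46, Age=36): 1 row → Ward = G96 ✓
(Doctor=J76, Bed=42, Age=41): 2 rows → Ward = G95, G95 ✓
Two rows agree on {Doctor, Bed, Age} but differ on Ward, so {Doctor, Bed, Age} → Ward does not hold.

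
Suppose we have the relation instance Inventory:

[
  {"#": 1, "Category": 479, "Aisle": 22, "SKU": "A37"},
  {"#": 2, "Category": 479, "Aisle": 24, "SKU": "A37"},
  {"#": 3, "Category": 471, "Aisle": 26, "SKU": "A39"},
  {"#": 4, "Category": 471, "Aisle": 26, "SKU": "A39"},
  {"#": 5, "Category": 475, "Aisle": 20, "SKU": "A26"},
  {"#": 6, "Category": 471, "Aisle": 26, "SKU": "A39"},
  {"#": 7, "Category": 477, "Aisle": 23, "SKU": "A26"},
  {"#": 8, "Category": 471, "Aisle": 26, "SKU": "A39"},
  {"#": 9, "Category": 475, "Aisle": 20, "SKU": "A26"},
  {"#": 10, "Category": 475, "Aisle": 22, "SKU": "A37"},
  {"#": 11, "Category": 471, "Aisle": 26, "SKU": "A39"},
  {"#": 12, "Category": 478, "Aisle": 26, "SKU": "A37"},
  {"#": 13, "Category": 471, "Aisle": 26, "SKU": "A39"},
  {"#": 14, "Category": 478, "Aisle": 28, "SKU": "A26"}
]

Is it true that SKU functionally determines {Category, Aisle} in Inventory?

No

SKU=A37: rows 1, 2, 10, 12 → {Category,Aisle} takes values {(479, 22), (479, 24), (475, 22), (478, 26)} — violation
SKU=A39: rows 3, 4, 6, 8, 11, 13 → {Category,Aisle} = (471, 26), (471, 26), (471, 26), (471, 26), (471, 26), (471, 26) ✓
SKU=A26: rows 5, 7, 9, 14 → {Category,Aisle} takes values {(475, 20), (477, 23), (478, 28)} — violation
Two rows agree on SKU but differ on {Category, Aisle}, so SKU → {Category, Aisle} does not hold.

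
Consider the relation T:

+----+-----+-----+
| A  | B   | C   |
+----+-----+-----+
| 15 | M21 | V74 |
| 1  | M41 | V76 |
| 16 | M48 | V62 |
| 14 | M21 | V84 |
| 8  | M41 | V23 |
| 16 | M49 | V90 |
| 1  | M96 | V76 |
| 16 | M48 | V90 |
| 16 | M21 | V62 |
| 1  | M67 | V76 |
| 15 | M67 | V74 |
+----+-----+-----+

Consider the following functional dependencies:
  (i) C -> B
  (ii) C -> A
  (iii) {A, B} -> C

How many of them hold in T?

1

(i) C -> B: C=V74: 2 rows → B takes values {M21, M67} — violation; C=V76: 3 rows → B takes values {M41, M96, M67} — violation; C=V62: 2 rows → B takes values {M48, M21} — violation; C=V90: 2 rows → B takes values {M49, M48} — violation — fails.
(ii) C -> A: every LHS value maps to a single RHS value — holds.
(iii) {A, B} -> C: (A=16, B=M48): 2 rows → C takes values {V62, V90} — violation — fails.
1 of the 3 dependencies holds.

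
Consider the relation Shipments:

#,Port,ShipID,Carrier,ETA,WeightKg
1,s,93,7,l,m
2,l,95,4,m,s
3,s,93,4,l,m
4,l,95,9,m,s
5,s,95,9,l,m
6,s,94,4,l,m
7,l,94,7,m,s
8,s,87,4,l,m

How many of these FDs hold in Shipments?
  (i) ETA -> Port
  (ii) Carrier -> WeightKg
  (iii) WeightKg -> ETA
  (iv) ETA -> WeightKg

3

(i) ETA -> Port: every LHS value maps to a single RHS value — holds.
(ii) Carrier -> WeightKg: Carrier=7: rows 1, 7 → WeightKg takes values {m, s} — violation; Carrier=4: rows 2, 3, 6, 8 → WeightKg takes values {s, m} — violation; Carrier=9: rows 4, 5 → WeightKg takes values {s, m} — violation — fails.
(iii) WeightKg -> ETA: every LHS value maps to a single RHS value — holds.
(iv) ETA -> WeightKg: every LHS value maps to a single RHS value — holds.
3 of the 4 dependencies hold.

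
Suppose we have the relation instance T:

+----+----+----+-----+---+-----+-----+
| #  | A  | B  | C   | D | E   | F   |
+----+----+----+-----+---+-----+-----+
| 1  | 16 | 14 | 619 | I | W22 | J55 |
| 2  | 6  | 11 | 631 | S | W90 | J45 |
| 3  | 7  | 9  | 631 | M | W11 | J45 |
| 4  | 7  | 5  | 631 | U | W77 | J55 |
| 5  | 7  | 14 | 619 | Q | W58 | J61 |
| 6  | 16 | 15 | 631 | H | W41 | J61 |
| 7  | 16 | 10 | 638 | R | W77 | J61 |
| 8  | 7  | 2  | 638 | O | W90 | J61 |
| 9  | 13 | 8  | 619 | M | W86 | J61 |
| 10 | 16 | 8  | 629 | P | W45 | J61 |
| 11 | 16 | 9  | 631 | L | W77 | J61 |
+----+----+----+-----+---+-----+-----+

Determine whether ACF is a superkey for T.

Rows 6 and 11 have the same ACF value (A=16, C=631, F=J61) but are distinct tuples, so ACF does not determine every attribute — not a superkey.

No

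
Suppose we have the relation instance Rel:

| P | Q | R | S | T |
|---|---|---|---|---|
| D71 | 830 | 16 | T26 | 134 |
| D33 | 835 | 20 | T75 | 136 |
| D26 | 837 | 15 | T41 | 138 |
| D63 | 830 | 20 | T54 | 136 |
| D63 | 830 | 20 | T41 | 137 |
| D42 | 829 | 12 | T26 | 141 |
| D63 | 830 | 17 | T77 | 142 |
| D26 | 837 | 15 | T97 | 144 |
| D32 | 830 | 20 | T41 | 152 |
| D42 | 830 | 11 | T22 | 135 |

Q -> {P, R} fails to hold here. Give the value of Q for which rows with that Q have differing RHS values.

Q=830: 6 rows → {P,R} takes values {(D71, 16), (D63, 20), (D63, 17), (D32, 20), (D42, 11)} — violation
Q=835: 1 row → {P,R} = (D33, 20) ✓
Q=837: 2 rows → {P,R} = (D26, 15), (D26, 15) ✓
Q=829: 1 row → {P,R} = (D42, 12) ✓
The only Q value with inconsistent RHS is Q=830.

830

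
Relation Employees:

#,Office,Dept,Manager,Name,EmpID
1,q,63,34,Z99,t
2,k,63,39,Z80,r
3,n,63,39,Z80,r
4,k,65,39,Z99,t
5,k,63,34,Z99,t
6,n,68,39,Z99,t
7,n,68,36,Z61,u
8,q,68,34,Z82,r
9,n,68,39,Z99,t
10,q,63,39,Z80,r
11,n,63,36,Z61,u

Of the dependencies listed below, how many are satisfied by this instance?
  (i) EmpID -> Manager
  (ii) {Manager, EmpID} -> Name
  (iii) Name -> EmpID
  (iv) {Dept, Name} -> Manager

3

(i) EmpID -> Manager: EmpID=t: rows 1, 4, 5, 6, 9 → Manager takes values {34, 39} — violation; EmpID=r: rows 2, 3, 8, 10 → Manager takes values {39, 34} — violation — fails.
(ii) {Manager, EmpID} -> Name: every LHS value maps to a single RHS value — holds.
(iii) Name -> EmpID: every LHS value maps to a single RHS value — holds.
(iv) {Dept, Name} -> Manager: every LHS value maps to a single RHS value — holds.
3 of the 4 dependencies hold.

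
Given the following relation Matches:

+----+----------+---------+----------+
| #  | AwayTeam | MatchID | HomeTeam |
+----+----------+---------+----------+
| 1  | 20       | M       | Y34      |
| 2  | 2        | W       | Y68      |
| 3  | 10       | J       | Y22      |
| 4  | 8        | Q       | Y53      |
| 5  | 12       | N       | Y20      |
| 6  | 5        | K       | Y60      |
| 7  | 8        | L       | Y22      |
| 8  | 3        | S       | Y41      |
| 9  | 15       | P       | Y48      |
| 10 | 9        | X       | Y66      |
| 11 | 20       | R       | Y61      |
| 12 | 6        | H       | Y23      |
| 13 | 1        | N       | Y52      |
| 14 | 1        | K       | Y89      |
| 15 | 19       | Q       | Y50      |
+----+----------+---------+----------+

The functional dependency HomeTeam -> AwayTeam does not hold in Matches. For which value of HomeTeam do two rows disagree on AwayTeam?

HomeTeam=Y34: row 1 → AwayTeam = 20 ✓
HomeTeam=Y68: row 2 → AwayTeam = 2 ✓
HomeTeam=Y22: rows 3, 7 → AwayTeam takes values {10, 8} — violation
HomeTeam=Y53: row 4 → AwayTeam = 8 ✓
HomeTeam=Y20: row 5 → AwayTeam = 12 ✓
HomeTeam=Y60: row 6 → AwayTeam = 5 ✓
HomeTeam=Y41: row 8 → AwayTeam = 3 ✓
HomeTeam=Y48: row 9 → AwayTeam = 15 ✓
HomeTeam=Y66: row 10 → AwayTeam = 9 ✓
HomeTeam=Y61: row 11 → AwayTeam = 20 ✓
HomeTeam=Y23: row 12 → AwayTeam = 6 ✓
HomeTeam=Y52: row 13 → AwayTeam = 1 ✓
HomeTeam=Y89: row 14 → AwayTeam = 1 ✓
HomeTeam=Y50: row 15 → AwayTeam = 19 ✓
The only HomeTeam value with inconsistent AwayTeam is HomeTeam=Y22.

Y22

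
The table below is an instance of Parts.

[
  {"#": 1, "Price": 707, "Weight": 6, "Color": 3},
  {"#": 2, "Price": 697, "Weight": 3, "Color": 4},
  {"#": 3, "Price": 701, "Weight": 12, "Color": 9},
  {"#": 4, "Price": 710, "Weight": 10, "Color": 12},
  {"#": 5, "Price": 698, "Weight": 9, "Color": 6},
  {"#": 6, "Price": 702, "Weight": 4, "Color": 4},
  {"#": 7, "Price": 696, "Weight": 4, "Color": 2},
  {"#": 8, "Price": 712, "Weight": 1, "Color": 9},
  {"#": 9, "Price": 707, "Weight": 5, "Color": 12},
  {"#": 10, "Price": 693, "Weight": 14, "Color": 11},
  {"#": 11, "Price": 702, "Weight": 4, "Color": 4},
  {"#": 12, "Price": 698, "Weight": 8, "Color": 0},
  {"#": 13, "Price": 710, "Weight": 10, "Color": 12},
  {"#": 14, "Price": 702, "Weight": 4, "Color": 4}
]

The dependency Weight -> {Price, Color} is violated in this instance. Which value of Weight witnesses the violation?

Weight=6: row 1 → {Price,Color} = (707, 3) ✓
Weight=3: row 2 → {Price,Color} = (697, 4) ✓
Weight=12: row 3 → {Price,Color} = (701, 9) ✓
Weight=10: rows 4, 13 → {Price,Color} = (710, 12), (710, 12) ✓
Weight=9: row 5 → {Price,Color} = (698, 6) ✓
Weight=4: rows 6, 7, 11, 14 → {Price,Color} takes values {(702, 4), (696, 2)} — violation
Weight=1: row 8 → {Price,Color} = (712, 9) ✓
Weight=5: row 9 → {Price,Color} = (707, 12) ✓
Weight=14: row 10 → {Price,Color} = (693, 11) ✓
Weight=8: row 12 → {Price,Color} = (698, 0) ✓
The only Weight value with inconsistent RHS is Weight=4.

4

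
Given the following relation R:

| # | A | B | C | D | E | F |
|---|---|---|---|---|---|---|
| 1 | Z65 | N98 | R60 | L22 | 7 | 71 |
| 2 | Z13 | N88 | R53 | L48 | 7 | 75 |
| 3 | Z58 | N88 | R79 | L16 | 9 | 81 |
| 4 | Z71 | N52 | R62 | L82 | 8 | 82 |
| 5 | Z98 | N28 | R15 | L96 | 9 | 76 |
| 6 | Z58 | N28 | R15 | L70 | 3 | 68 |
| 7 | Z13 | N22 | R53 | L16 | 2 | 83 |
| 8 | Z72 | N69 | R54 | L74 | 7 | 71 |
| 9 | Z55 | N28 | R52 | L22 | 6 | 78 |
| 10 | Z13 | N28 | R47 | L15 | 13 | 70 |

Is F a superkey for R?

No

Rows 1 and 8 have the same F value F=71 but are distinct tuples, so F does not determine every attribute — not a superkey.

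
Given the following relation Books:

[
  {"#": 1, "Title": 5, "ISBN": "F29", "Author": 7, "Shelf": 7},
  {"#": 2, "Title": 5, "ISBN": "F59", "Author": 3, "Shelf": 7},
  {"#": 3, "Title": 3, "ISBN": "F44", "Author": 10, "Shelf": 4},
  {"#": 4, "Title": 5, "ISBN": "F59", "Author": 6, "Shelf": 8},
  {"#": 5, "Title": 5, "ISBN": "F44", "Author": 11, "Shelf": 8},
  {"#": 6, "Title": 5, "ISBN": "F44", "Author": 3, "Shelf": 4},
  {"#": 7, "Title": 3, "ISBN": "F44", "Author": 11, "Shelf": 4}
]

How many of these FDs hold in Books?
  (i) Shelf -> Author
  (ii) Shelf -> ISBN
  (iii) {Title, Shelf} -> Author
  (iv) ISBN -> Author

(i) Shelf -> Author: Shelf=7: rows 1, 2 → Author takes values {7, 3} — violation; Shelf=4: rows 3, 6, 7 → Author takes values {10, 3, 11} — violation; Shelf=8: rows 4, 5 → Author takes values {6, 11} — violation — fails.
(ii) Shelf -> ISBN: Shelf=7: rows 1, 2 → ISBN takes values {F29, F59} — violation; Shelf=8: rows 4, 5 → ISBN takes values {F59, F44} — violation — fails.
(iii) {Title, Shelf} -> Author: (Title=5, Shelf=7): rows 1, 2 → Author takes values {7, 3} — violation; (Title=3, Shelf=4): rows 3, 7 → Author takes values {10, 11} — violation; (Title=5, Shelf=8): rows 4, 5 → Author takes values {6, 11} — violation — fails.
(iv) ISBN -> Author: ISBN=F59: rows 2, 4 → Author takes values {3, 6} — violation; ISBN=F44: rows 3, 5, 6, 7 → Author takes values {10, 11, 3} — violation — fails.
None of the 4 dependencies hold.

0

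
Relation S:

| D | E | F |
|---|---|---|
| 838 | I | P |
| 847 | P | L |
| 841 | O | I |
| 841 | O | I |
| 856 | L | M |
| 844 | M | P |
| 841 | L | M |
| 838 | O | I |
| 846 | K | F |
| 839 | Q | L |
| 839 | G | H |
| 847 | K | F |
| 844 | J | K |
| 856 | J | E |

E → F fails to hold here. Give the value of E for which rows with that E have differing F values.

E=I: 1 row → F = P ✓
E=P: 1 row → F = L ✓
E=O: 3 rows → F = I, I, I ✓
E=L: 2 rows → F = M, M ✓
E=M: 1 row → F = P ✓
E=K: 2 rows → F = F, F ✓
E=Q: 1 row → F = L ✓
E=G: 1 row → F = H ✓
E=J: 2 rows → F takes values {K, E} — violation
The only E value with inconsistent F is E=J.

J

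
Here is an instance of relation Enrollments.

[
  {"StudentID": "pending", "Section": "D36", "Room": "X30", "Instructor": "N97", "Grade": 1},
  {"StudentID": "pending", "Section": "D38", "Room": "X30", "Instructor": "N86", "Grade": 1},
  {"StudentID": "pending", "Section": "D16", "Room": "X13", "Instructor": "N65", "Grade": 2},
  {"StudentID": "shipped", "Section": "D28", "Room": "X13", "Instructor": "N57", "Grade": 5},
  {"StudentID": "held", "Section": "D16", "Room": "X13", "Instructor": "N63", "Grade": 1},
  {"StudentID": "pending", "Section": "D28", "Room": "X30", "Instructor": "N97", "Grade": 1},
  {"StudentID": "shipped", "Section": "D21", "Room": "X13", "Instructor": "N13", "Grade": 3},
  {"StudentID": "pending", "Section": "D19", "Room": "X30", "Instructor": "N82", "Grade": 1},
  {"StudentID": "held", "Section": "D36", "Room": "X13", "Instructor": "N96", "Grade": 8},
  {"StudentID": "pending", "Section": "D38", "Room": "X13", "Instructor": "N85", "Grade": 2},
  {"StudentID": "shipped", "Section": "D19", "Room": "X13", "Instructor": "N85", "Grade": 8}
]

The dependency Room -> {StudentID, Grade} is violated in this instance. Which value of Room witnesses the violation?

X13

Room=X30: 4 rows → {StudentID,Grade} = (pending, 1), (pending, 1), (pending, 1), (pending, 1) ✓
Room=X13: 7 rows → {StudentID,Grade} takes values {(pending, 2), (shipped, 5), (held, 1), (shipped, 3), (held, 8), (shipped, 8)} — violation
The only Room value with inconsistent RHS is Room=X13.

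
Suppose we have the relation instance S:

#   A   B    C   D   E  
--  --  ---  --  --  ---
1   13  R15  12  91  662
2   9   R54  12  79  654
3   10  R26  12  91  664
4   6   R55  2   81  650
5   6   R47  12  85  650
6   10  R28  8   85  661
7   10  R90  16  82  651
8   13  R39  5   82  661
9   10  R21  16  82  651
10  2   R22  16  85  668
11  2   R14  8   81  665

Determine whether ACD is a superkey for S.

Rows 7 and 9 have the same ACD value (A=10, C=16, D=82) but are distinct tuples, so ACD does not determine every attribute — not a superkey.

No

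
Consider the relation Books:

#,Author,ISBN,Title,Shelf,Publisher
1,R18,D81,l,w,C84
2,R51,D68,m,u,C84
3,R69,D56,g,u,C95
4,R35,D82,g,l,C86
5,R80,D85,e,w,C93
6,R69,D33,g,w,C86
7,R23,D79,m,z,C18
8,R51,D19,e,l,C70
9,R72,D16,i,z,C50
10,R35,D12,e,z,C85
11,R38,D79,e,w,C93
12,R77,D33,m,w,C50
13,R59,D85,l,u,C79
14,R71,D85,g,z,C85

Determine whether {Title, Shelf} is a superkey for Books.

Rows 5 and 11 have the same {Title, Shelf} value (Title=e, Shelf=w) but are distinct tuples, so {Title, Shelf} does not determine every attribute — not a superkey.

No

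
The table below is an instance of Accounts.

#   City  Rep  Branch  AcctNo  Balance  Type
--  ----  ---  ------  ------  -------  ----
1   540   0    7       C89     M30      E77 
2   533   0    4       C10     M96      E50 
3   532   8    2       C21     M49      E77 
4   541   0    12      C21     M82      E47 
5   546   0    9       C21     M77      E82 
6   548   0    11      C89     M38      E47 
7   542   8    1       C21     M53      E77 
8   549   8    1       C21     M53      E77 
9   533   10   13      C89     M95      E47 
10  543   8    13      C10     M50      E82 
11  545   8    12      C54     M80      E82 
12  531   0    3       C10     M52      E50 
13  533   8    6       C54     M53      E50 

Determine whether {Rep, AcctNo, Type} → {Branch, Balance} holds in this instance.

No

(Rep=0, AcctNo=C89, Type=E77): row 1 → {Branch,Balance} = (7, M30) ✓
(Rep=0, AcctNo=C10, Type=E50): rows 2, 12 → {Branch,Balance} takes values {(4, M96), (3, M52)} — violation
(Rep=8, AcctNo=C21, Type=E77): rows 3, 7, 8 → {Branch,Balance} takes values {(2, M49), (1, M53)} — violation
(Rep=0, AcctNo=C21, Type=E47): row 4 → {Branch,Balance} = (12, M82) ✓
(Rep=0, AcctNo=C21, Type=E82): row 5 → {Branch,Balance} = (9, M77) ✓
(Rep=0, AcctNo=C89, Type=E47): row 6 → {Branch,Balance} = (11, M38) ✓
(Rep=10, AcctNo=C89, Type=E47): row 9 → {Branch,Balance} = (13, M95) ✓
(Rep=8, AcctNo=C10, Type=E82): row 10 → {Branch,Balance} = (13, M50) ✓
(Rep=8, AcctNo=C54, Type=E82): row 11 → {Branch,Balance} = (12, M80) ✓
(Rep=8, AcctNo=C54, Type=E50): row 13 → {Branch,Balance} = (6, M53) ✓
Two rows agree on {Rep, AcctNo, Type} but differ on {Branch, Balance}, so {Rep, AcctNo, Type} → {Branch, Balance} does not hold.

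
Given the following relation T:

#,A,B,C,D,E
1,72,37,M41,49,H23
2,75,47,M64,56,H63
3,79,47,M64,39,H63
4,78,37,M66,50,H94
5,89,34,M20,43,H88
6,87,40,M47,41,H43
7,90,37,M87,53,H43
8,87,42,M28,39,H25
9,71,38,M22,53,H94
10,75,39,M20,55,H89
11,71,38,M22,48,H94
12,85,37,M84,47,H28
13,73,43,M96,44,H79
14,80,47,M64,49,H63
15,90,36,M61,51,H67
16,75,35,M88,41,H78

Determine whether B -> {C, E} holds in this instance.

No

B=37: rows 1, 4, 7, 12 → {C,E} takes values {(M41, H23), (M66, H94), (M87, H43), (M84, H28)} — violation
B=47: rows 2, 3, 14 → {C,E} = (M64, H63), (M64, H63), (M64, H63) ✓
B=34: row 5 → {C,E} = (M20, H88) ✓
B=40: row 6 → {C,E} = (M47, H43) ✓
B=42: row 8 → {C,E} = (M28, H25) ✓
B=38: rows 9, 11 → {C,E} = (M22, H94), (M22, H94) ✓
B=39: row 10 → {C,E} = (M20, H89) ✓
B=43: row 13 → {C,E} = (M96, H79) ✓
B=36: row 15 → {C,E} = (M61, H67) ✓
B=35: row 16 → {C,E} = (M88, H78) ✓
Two rows agree on B but differ on {C, E}, so B -> {C, E} does not hold.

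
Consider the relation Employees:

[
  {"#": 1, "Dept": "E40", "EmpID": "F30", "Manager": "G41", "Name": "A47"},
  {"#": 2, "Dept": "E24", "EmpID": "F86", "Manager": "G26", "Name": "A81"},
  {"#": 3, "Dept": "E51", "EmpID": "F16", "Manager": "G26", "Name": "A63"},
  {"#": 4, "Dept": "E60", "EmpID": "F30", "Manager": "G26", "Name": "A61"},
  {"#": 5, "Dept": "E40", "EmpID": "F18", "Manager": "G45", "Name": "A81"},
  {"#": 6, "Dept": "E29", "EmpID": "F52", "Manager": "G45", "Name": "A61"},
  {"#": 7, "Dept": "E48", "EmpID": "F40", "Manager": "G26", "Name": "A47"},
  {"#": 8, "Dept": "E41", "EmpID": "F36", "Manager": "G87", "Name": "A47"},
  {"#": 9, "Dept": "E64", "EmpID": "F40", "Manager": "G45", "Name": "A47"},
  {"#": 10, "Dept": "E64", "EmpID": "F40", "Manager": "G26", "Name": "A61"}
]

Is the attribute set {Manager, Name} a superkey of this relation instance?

Rows 4 and 10 have the same {Manager, Name} value (Manager=G26, Name=A61) but are distinct tuples, so {Manager, Name} does not determine every attribute — not a superkey.

No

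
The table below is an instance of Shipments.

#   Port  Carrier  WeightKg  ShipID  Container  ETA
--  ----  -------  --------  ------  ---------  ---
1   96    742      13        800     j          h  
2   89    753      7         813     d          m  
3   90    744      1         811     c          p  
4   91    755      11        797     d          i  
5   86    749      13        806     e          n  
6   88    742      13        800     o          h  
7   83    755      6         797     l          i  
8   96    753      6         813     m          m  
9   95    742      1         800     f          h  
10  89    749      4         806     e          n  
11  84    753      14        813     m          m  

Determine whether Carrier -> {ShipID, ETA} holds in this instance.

Carrier=742: rows 1, 6, 9 → {ShipID,ETA} = (800, h), (800, h), (800, h) ✓
Carrier=753: rows 2, 8, 11 → {ShipID,ETA} = (813, m), (813, m), (813, m) ✓
Carrier=744: row 3 → {ShipID,ETA} = (811, p) ✓
Carrier=755: rows 4, 7 → {ShipID,ETA} = (797, i), (797, i) ✓
Carrier=749: rows 5, 10 → {ShipID,ETA} = (806, n), (806, n) ✓
Every Carrier value is associated with a single {ShipID, ETA} value, so Carrier -> {ShipID, ETA} holds.

Yes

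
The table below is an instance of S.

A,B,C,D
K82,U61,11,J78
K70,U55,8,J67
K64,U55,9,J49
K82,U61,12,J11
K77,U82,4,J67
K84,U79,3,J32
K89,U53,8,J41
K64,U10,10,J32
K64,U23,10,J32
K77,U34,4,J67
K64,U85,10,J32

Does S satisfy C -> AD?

C=11: 1 row → {A,D} = (K82, J78) ✓
C=8: 2 rows → {A,D} takes values {(K70, J67), (K89, J41)} — violation
C=9: 1 row → {A,D} = (K64, J49) ✓
C=12: 1 row → {A,D} = (K82, J11) ✓
C=4: 2 rows → {A,D} = (K77, J67), (K77, J67) ✓
C=3: 1 row → {A,D} = (K84, J32) ✓
C=10: 3 rows → {A,D} = (K64, J32), (K64, J32), (K64, J32) ✓
Two rows agree on C but differ on AD, so C -> AD does not hold.

No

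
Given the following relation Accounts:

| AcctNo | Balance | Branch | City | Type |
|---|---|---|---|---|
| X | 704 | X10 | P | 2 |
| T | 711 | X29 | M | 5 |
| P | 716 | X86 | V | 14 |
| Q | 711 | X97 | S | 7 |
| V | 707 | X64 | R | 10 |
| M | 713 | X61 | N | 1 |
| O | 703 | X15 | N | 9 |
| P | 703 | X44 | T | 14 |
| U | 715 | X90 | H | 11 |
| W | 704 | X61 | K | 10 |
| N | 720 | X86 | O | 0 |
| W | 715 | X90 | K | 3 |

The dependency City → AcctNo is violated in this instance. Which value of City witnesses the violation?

N

City=P: 1 row → AcctNo = X ✓
City=M: 1 row → AcctNo = T ✓
City=V: 1 row → AcctNo = P ✓
City=S: 1 row → AcctNo = Q ✓
City=R: 1 row → AcctNo = V ✓
City=N: 2 rows → AcctNo takes values {M, O} — violation
City=T: 1 row → AcctNo = P ✓
City=H: 1 row → AcctNo = U ✓
City=K: 2 rows → AcctNo = W, W ✓
City=O: 1 row → AcctNo = N ✓
The only City value with inconsistent AcctNo is City=N.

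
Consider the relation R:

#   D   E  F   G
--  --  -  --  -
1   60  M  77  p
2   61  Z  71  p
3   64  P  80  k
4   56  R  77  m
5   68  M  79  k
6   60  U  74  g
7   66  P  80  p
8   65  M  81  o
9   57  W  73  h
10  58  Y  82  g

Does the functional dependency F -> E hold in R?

F=77: rows 1, 4 → E takes values {M, R} — violation
F=71: row 2 → E = Z ✓
F=80: rows 3, 7 → E = P, P ✓
F=79: row 5 → E = M ✓
F=74: row 6 → E = U ✓
F=81: row 8 → E = M ✓
F=73: row 9 → E = W ✓
F=82: row 10 → E = Y ✓
Two rows agree on F but differ on E, so F -> E does not hold.

No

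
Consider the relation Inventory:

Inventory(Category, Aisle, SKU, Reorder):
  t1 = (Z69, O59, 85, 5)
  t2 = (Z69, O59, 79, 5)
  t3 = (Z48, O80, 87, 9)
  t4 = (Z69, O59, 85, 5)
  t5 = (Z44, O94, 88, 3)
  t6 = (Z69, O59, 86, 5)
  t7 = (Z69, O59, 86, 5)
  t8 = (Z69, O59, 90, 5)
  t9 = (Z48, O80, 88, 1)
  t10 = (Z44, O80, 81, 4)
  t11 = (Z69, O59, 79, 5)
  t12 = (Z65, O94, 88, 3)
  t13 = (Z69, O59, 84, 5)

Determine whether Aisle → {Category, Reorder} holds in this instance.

No

Aisle=O59: rows 1, 2, 4, 6, 7, 8, 11, 13 → {Category,Reorder} = (Z69, 5), (Z69, 5), (Z69, 5), (Z69, 5), (Z69, 5), (Z69, 5), (Z69, 5), (Z69, 5) ✓
Aisle=O80: rows 3, 9, 10 → {Category,Reorder} takes values {(Z48, 9), (Z48, 1), (Z44, 4)} — violation
Aisle=O94: rows 5, 12 → {Category,Reorder} takes values {(Z44, 3), (Z65, 3)} — violation
Two rows agree on Aisle but differ on {Category, Reorder}, so Aisle → {Category, Reorder} does not hold.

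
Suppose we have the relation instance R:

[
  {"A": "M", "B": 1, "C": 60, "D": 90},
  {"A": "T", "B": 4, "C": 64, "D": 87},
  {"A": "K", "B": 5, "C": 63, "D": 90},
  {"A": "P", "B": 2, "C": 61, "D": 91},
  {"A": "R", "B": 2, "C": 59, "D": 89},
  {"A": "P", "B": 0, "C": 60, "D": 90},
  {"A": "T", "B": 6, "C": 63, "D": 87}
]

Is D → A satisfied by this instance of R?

No

D=90: 3 rows → A takes values {M, K, P} — violation
D=87: 2 rows → A = T, T ✓
D=91: 1 row → A = P ✓
D=89: 1 row → A = R ✓
Two rows agree on D but differ on A, so D → A does not hold.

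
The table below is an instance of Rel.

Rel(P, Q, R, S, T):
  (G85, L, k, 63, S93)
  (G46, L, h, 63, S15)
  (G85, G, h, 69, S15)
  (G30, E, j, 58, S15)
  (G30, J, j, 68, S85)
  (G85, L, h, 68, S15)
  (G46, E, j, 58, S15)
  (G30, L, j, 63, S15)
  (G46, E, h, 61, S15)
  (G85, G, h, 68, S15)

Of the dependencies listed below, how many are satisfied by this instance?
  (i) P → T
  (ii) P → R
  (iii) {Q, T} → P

(i) P → T: P=G85: 4 rows → T takes values {S93, S15} — violation; P=G30: 3 rows → T takes values {S15, S85} — violation — fails.
(ii) P → R: P=G85: 4 rows → R takes values {k, h} — violation; P=G46: 3 rows → R takes values {h, j} — violation — fails.
(iii) {Q, T} → P: (Q=L, T=S15): 3 rows → P takes values {G46, G85, G30} — violation; (Q=E, T=S15): 3 rows → P takes values {G30, G46} — violation — fails.
None of the 3 dependencies hold.

0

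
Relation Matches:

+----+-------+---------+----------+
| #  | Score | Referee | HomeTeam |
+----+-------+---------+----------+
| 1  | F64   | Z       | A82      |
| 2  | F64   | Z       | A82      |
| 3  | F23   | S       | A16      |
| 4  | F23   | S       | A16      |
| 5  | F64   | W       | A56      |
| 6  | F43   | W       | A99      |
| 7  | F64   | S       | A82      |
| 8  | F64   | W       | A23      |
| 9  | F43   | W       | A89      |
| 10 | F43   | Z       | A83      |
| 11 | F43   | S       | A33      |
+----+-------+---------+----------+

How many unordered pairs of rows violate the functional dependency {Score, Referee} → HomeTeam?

2

(Score=F64, Referee=Z): all 2 rows agree on HomeTeam — 0 pairs.
(Score=F23, Referee=S): all 2 rows agree on HomeTeam — 0 pairs.
(Score=F64, Referee=W): violating pairs (5,8) — 1 pair.
(Score=F43, Referee=W): violating pairs (6,9) — 1 pair.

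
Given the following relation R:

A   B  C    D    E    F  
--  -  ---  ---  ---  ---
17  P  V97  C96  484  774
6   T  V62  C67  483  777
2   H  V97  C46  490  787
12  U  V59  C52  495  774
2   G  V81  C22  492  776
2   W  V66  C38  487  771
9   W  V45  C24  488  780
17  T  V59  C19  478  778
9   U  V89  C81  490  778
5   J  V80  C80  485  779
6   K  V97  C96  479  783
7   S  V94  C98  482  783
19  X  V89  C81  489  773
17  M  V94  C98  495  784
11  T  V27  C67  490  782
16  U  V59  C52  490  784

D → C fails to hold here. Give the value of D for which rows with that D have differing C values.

C67

D=C96: 2 rows → C = V97, V97 ✓
D=C67: 2 rows → C takes values {V62, V27} — violation
D=C46: 1 row → C = V97 ✓
D=C52: 2 rows → C = V59, V59 ✓
D=C22: 1 row → C = V81 ✓
D=C38: 1 row → C = V66 ✓
D=C24: 1 row → C = V45 ✓
D=C19: 1 row → C = V59 ✓
D=C81: 2 rows → C = V89, V89 ✓
D=C80: 1 row → C = V80 ✓
D=C98: 2 rows → C = V94, V94 ✓
The only D value with inconsistent C is D=C67.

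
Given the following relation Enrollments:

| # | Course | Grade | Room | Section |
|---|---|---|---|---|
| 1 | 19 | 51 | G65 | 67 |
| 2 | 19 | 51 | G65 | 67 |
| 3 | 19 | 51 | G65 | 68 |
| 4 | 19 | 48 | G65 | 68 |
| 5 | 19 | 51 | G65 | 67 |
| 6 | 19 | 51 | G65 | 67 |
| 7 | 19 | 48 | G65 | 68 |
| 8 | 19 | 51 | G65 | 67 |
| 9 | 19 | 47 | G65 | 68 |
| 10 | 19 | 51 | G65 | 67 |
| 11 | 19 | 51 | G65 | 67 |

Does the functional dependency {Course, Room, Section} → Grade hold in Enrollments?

No

(Course=19, Room=G65, Section=67): rows 1, 2, 5, 6, 8, 10, 11 → Grade = 51, 51, 51, 51, 51, 51, 51 ✓
(Course=19, Room=G65, Section=68): rows 3, 4, 7, 9 → Grade takes values {51, 48, 47} — violation
Two rows agree on {Course, Room, Section} but differ on Grade, so {Course, Room, Section} → Grade does not hold.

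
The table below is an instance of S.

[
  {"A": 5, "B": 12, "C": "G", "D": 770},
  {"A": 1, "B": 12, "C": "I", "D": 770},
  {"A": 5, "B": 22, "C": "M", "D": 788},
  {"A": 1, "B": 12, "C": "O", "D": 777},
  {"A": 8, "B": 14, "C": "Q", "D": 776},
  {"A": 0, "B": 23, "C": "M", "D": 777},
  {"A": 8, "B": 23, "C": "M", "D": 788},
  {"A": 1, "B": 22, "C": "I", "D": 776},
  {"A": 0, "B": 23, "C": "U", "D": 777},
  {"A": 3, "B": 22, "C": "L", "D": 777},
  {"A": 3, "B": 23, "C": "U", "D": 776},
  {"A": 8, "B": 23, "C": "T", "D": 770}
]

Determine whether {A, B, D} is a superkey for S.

No

Two distinct rows share (A=0, B=23, D=777), so {A, B, D} does not determine every attribute — not a superkey.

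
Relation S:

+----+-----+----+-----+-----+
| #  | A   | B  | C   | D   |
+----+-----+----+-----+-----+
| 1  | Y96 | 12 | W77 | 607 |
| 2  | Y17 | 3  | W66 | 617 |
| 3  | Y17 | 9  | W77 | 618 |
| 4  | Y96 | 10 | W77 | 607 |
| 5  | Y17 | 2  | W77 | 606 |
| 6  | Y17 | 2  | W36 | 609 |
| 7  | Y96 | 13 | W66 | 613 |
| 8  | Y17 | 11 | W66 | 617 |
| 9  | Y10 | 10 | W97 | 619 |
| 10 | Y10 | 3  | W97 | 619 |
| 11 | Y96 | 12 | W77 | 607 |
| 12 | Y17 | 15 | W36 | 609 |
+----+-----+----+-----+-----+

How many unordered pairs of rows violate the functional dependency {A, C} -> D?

(A=Y96, C=W77): all 3 rows agree on D — 0 pairs.
(A=Y17, C=W66): all 2 rows agree on D — 0 pairs.
(A=Y17, C=W77): violating pairs (3,5) — 1 pair.
(A=Y17, C=W36): all 2 rows agree on D — 0 pairs.
(A=Y10, C=W97): all 2 rows agree on D — 0 pairs.

1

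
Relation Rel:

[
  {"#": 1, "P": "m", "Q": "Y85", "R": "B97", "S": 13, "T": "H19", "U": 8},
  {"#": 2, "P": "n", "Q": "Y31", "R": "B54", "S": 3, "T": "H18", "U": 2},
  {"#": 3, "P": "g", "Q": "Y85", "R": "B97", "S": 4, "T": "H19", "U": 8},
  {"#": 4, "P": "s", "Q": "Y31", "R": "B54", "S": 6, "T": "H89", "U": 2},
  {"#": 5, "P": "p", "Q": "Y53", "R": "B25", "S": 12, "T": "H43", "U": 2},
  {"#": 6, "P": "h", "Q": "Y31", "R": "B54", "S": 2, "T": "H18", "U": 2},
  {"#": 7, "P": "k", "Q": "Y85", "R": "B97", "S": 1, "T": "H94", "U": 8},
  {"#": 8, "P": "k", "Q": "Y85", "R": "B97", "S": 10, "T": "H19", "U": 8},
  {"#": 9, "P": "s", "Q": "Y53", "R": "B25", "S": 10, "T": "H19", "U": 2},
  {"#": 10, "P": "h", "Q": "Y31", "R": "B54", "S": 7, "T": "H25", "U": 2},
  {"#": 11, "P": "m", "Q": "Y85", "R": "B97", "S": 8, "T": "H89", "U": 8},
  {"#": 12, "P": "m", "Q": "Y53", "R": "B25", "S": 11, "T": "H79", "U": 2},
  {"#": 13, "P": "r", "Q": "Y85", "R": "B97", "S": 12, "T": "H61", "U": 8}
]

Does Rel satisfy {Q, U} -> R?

(Q=Y85, U=8): rows 1, 3, 7, 8, 11, 13 → R = B97, B97, B97, B97, B97, B97 ✓
(Q=Y31, U=2): rows 2, 4, 6, 10 → R = B54, B54, B54, B54 ✓
(Q=Y53, U=2): rows 5, 9, 12 → R = B25, B25, B25 ✓
Every {Q, U} value is associated with a single R value, so {Q, U} -> R holds.

Yes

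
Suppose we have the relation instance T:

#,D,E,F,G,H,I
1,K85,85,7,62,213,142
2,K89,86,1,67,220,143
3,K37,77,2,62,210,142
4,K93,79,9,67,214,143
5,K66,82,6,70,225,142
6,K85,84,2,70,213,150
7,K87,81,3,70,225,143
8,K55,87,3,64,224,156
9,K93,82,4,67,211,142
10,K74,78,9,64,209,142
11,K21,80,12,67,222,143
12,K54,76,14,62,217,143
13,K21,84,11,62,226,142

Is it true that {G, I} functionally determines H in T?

No

(G=62, I=142): rows 1, 3, 13 → H takes values {213, 210, 226} — violation
(G=67, I=143): rows 2, 4, 11 → H takes values {220, 214, 222} — violation
(G=70, I=142): row 5 → H = 225 ✓
(G=70, I=150): row 6 → H = 213 ✓
(G=70, I=143): row 7 → H = 225 ✓
(G=64, I=156): row 8 → H = 224 ✓
(G=67, I=142): row 9 → H = 211 ✓
(G=64, I=142): row 10 → H = 209 ✓
(G=62, I=143): row 12 → H = 217 ✓
Two rows agree on {G, I} but differ on H, so {G, I} → H does not hold.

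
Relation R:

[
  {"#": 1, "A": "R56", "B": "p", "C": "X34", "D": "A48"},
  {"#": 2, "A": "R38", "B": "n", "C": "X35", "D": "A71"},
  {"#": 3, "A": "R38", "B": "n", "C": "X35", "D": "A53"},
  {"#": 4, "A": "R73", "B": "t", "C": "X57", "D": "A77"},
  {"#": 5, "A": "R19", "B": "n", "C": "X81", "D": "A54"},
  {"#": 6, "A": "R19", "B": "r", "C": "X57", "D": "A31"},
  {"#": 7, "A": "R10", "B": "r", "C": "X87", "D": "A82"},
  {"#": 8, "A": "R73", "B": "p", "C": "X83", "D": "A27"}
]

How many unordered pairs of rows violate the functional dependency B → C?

B=p: violating pairs (1,8) — 1 pair.
B=n: violating pairs (2,5), (3,5) — 2 pairs.
B=r: violating pairs (6,7) — 1 pair.

4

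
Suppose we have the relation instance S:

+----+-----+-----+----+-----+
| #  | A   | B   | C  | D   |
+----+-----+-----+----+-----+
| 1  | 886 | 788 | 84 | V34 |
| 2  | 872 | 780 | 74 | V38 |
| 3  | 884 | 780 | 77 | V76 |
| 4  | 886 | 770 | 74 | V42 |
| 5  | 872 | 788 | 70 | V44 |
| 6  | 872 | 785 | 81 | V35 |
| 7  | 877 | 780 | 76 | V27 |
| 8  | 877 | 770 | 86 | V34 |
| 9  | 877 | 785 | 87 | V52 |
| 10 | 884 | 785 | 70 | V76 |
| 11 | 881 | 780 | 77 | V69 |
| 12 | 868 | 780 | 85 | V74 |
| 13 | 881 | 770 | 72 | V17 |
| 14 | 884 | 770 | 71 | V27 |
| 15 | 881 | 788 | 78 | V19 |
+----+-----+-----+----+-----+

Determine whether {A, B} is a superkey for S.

Yes

All 15 rows have distinct {A, B} values, so {A, B} → (all attributes) holds and {A, B} is a superkey.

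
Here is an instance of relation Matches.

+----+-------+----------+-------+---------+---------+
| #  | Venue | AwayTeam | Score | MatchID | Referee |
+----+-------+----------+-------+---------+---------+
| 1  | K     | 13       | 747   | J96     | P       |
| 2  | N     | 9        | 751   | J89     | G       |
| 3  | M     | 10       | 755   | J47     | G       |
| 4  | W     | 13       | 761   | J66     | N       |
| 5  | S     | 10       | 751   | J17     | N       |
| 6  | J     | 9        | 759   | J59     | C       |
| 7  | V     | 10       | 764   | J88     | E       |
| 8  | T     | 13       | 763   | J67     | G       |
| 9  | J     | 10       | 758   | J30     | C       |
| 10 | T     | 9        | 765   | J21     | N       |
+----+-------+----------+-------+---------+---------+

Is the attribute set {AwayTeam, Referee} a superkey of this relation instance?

Yes

All 10 rows have distinct {AwayTeam, Referee} values, so {AwayTeam, Referee} → (all attributes) holds and {AwayTeam, Referee} is a superkey.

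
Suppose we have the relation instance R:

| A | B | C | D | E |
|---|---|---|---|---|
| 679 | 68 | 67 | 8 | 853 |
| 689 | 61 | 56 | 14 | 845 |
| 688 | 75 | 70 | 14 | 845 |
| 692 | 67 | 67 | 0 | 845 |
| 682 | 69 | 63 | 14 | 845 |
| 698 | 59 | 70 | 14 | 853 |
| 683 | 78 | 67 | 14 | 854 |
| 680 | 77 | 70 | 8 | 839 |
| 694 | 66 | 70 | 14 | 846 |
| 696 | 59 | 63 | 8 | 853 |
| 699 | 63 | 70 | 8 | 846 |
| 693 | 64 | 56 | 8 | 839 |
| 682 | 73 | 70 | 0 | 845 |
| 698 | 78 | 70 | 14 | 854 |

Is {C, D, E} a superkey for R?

All 14 rows have distinct {C, D, E} values, so {C, D, E} → (all attributes) holds and {C, D, E} is a superkey.

Yes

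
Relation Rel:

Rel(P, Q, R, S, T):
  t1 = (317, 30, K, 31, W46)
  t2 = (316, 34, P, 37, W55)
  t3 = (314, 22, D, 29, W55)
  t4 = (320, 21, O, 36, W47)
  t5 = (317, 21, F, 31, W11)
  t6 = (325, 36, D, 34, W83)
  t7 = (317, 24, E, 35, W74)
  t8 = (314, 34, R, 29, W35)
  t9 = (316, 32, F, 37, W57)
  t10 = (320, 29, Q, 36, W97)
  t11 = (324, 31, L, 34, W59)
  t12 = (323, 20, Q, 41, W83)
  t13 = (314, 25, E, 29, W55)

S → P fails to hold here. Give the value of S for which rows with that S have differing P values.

34

S=31: rows 1, 5 → P = 317, 317 ✓
S=37: rows 2, 9 → P = 316, 316 ✓
S=29: rows 3, 8, 13 → P = 314, 314, 314 ✓
S=36: rows 4, 10 → P = 320, 320 ✓
S=34: rows 6, 11 → P takes values {325, 324} — violation
S=35: row 7 → P = 317 ✓
S=41: row 12 → P = 323 ✓
The only S value with inconsistent P is S=34.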